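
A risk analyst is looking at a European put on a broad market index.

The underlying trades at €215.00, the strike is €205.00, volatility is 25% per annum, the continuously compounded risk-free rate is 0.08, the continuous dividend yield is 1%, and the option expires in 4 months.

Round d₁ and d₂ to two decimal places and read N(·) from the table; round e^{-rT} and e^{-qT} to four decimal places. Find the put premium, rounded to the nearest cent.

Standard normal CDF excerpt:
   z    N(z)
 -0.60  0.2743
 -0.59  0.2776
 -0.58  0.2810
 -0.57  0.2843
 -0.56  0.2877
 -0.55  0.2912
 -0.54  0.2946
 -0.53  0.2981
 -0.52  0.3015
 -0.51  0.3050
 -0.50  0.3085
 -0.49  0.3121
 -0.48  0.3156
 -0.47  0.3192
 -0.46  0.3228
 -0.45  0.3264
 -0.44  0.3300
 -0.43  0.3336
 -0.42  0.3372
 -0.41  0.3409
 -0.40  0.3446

σ√T = 0.25·√0.3333 = 0.1443
d₁ = [ln(215/205) + (0.08 − 0.01 + 0.25²/2)·0.3333] / 0.1443 = [0.0476 + 0.0338] / 0.1443 = 0.5638 → 0.56
d₂ = d₁ − σ√T = 0.5638 − 0.1443 = 0.4195 → 0.42
e^(−qT) = e^(−0.01·0.3333) = 0.9967;  e^(−rT) = e^(−0.08·0.3333) = 0.9737
N(−d₂) = N(-0.42) = 0.3372;  N(−d₁) = N(-0.56) = 0.2877
P = 205·0.9737·0.3372 − 215·0.9967·0.2877 = 67.3080 − 61.6514 = 5.6566

€5.66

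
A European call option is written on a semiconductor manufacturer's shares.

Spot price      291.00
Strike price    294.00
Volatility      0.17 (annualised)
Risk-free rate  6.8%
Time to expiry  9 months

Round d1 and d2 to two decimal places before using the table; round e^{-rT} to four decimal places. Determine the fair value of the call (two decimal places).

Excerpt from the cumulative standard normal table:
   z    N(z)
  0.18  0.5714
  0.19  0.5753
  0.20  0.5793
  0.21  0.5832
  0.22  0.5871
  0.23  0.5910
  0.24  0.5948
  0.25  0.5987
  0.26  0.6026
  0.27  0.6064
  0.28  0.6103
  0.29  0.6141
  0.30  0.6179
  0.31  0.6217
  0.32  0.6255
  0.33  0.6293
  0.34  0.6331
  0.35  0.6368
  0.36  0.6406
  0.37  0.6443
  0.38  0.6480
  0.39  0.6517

σ√T = 0.17 × 0.8660 = 0.1472
d₁ = [ln(291/294) + (0.068 + ½·0.17²)·0.75] / (σ√T) = (-0.0103 + 0.0618) / 0.1472 = 0.3504 ≈ 0.35
d₂ = 0.3504 − 0.1472 = 0.2031 ≈ 0.20
e^(−rT) = e^(−0.068·0.75) = 0.9503
N(d₁) = N(0.35) = 0.6368;  N(d₂) = N(0.20) = 0.5793
C = 291·0.6368 − 294·0.9503·0.5793 = 185.3088 − 161.8496 = 23.4592

23.46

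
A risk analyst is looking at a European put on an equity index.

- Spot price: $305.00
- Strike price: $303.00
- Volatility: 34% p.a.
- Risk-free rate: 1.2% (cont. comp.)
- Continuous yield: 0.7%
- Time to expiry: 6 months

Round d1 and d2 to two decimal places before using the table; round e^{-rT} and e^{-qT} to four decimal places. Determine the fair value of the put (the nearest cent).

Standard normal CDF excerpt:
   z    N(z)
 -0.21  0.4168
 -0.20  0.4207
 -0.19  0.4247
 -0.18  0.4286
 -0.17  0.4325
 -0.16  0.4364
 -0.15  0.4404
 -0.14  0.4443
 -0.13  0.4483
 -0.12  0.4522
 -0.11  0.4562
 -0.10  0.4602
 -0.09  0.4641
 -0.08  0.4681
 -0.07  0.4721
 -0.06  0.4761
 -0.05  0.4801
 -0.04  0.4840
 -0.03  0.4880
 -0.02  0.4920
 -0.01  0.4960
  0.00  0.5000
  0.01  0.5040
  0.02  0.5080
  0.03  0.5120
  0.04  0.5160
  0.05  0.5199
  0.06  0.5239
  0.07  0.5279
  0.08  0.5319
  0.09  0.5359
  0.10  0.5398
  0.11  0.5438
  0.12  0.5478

σ√T = 0.34·√0.5 = 0.2404
d₁ = [ln(305/303) + (0.012 − 0.007 + 0.34²/2)·0.5] / 0.2404 = [0.0066 + 0.0314] / 0.2404 = 0.1580 which rounds to 0.16
d₂ = d₁ − σ√T = 0.1580 − 0.2404 = -0.0824 which rounds to -0.08
e^(−qT) = e^(−0.007·0.5) = 0.9965;  e^(−rT) = e^(−0.012·0.5) = 0.9940
N(−d₂) = N(0.08) = 0.5319;  N(−d₁) = N(-0.16) = 0.4364
P = 303·0.9940·0.5319 − 305·0.9965·0.4364 = 160.1987 − 132.6361 = 27.5626

$27.56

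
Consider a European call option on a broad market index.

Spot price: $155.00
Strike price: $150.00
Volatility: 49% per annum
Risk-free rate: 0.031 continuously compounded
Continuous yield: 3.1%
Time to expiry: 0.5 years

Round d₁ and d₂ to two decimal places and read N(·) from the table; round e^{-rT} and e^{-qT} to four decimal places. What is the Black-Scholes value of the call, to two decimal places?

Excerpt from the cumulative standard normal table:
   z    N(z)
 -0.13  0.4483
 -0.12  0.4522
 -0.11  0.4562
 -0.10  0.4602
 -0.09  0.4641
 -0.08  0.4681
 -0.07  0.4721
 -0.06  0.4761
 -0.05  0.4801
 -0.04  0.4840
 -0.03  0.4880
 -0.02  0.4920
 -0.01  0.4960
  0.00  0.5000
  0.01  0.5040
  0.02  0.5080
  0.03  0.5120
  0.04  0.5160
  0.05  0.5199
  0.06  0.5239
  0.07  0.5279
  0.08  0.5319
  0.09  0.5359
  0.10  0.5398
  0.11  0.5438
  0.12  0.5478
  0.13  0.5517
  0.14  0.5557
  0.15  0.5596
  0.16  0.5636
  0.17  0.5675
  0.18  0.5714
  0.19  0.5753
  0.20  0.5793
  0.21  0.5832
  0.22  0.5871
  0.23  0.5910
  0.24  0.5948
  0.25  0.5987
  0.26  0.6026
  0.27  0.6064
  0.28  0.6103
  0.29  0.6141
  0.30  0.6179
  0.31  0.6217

σ√T = 0.49·√0.5 = 0.3465
d₁ = [ln(155/150) + (0.031 − 0.031 + 0.49²/2)·0.5] / 0.3465 = [0.0328 + 0.0600] / 0.3465 = 0.2679 ⇒ 0.27
d₂ = d₁ − σ√T = 0.2679 − 0.3465 = -0.0786 ⇒ -0.08
exp(−qT) = exp(−0.031·0.5) = 0.9846;  exp(−rT) = exp(−0.031·0.5) = 0.9846
C = 155·0.9846·N(0.27) − 150·0.9846·N(-0.08) = 155·0.9846·0.6064 − 150·0.9846·0.4681 = 92.5445 − 69.1337 = 23.4108

$23.41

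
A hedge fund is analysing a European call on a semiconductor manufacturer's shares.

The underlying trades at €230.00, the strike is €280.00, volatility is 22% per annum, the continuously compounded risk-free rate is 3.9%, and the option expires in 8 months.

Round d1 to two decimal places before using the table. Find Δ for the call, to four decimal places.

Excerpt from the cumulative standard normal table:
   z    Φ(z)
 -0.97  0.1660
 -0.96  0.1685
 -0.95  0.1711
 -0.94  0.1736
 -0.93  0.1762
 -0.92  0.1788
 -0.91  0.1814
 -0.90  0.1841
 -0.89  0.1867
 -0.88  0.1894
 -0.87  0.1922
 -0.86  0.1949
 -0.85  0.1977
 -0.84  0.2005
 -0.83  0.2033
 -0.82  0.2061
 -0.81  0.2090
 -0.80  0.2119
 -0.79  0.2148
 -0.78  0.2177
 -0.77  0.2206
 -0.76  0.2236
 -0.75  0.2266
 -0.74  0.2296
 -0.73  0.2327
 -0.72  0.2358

σ√T = 0.22 × 0.8165 = 0.1796
d₁ = [ln(230/280) + (0.039 + ½·0.22²)·0.6667] / (σ√T) = (-0.1967 + 0.0421) / 0.1796 = -0.8605 ≈ -0.86
N(d₁) = N(-0.86) = 0.1949
Δ_call = N(d₁) = 0.1949

0.1949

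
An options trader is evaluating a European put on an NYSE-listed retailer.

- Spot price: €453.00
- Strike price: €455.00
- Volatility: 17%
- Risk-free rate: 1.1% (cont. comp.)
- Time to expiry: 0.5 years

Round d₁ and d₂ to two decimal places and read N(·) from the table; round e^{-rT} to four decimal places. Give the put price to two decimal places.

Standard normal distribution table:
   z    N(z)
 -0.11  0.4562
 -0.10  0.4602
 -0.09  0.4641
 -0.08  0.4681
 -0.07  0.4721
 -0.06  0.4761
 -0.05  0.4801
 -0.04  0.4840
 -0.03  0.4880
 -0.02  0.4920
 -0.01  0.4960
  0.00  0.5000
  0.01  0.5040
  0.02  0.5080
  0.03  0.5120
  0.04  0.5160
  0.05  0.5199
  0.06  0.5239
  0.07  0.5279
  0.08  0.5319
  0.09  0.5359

€21.39

σ√T = 0.17·√0.5 = 0.1202
d₁ = [ln(453/455) + (0.011 + ½·0.17²)·0.5] / (σ√T) = (-0.0044 + 0.0127) / 0.1202 = 0.0692 ⇒ 0.07
d₂ = 0.0692 − 0.1202 = -0.0510 ⇒ -0.05
exp(−rT) = exp(−0.011·0.5) = 0.9945
N(−d₂) = N(0.05) = 0.5199;  N(−d₁) = N(-0.07) = 0.4721
P = 455·0.9945·0.5199 − 453·0.4721 = 235.2535 − 213.8613 = 21.3922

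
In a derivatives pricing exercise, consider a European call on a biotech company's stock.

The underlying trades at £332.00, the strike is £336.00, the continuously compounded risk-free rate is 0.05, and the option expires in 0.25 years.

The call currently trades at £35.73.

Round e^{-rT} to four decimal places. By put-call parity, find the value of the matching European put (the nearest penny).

£35.56

e^(−rT) = e^(−0.05·0.25) = 0.9876
Put-call parity: C − P = S − K·e^(−rT) = 332 − 336·0.9876 = 332 − 331.8336 = 0.1664
P = C − (C − P) = 35.73 − (0.1664) = 35.5636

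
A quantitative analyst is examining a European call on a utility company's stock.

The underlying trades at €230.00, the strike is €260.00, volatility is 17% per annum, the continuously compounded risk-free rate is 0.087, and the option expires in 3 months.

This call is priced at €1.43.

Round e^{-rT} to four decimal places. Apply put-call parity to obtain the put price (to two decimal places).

e^(−rT) = e^(−0.087·0.25) = 0.9785
Put-call parity: C − P = S − K·e^(−rT) = 230 − 260·0.9785 = 230 − 254.4100 = -24.4100
P = C − (C − P) = 1.43 − (-24.4100) = 25.8400

€25.84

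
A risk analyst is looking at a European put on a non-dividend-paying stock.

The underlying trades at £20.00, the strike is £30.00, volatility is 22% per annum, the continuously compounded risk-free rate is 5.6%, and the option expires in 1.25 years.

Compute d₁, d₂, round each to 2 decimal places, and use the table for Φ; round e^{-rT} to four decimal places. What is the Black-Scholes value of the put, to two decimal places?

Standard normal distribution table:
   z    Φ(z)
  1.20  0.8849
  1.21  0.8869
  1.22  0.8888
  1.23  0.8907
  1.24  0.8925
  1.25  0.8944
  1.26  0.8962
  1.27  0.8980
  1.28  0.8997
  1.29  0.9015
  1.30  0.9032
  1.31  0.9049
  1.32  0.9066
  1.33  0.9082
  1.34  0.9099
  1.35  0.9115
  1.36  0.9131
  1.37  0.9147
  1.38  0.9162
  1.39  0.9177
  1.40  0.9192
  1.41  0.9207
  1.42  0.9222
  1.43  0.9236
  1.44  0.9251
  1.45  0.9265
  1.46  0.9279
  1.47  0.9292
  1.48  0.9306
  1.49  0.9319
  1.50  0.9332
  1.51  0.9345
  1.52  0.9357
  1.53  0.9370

£8.22

σ√T = 0.22 × 1.1180 = 0.2460
d₁ = [ln(20/30) + (0.056 + ½·0.22²)·1.25] / (σ√T) = (-0.4055 + 0.1002) / 0.2460 = -1.2409 ⇒ -1.24
d₂ = -1.2409 − 0.2460 = -1.4868 ⇒ -1.49
exp(−rT) = exp(−0.056·1.25) = 0.9324
P = 30·0.9324·N(1.49) − 20·N(1.24) = 30·0.9324·0.9319 − 20·0.8925 = 26.0671 − 17.8500 = 8.2171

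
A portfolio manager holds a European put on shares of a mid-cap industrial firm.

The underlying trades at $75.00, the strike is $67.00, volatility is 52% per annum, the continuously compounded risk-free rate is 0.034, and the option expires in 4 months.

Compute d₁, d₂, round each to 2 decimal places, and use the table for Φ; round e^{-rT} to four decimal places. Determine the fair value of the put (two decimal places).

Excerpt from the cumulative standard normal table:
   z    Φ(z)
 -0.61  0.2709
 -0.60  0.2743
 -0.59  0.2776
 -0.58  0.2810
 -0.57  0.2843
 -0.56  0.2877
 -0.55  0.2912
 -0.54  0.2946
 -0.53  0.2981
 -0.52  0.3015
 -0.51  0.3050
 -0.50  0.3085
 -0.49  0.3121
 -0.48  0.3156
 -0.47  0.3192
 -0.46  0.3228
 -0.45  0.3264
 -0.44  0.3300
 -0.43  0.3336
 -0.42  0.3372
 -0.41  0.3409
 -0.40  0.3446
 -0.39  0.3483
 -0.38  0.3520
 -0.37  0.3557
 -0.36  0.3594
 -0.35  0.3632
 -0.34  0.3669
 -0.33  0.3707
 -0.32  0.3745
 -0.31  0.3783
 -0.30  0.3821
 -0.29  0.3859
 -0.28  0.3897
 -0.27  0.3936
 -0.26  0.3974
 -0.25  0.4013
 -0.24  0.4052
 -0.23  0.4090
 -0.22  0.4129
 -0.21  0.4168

σ√T = 0.52·√0.3333 = 0.3002
ln(S/K) + (r + σ²/2)T = ln(75/67) + (0.034 + 0.52²/2)·0.3333 = 0.1128 + 0.0564 = 0.1692
d₁ = 0.1692 / 0.3002 = 0.5636 ⇒ 0.56
d₂ = d₁ − σ√T = 0.5636 − 0.3002 = 0.2633 ⇒ 0.26
exp(−rT) = exp(−0.034·0.3333) = 0.9887
P = 67·0.9887·N(-0.26) − 75·N(-0.56) = 67·0.9887·0.3974 − 75·0.2877 = 26.3249 − 21.5775 = 4.7474

$4.75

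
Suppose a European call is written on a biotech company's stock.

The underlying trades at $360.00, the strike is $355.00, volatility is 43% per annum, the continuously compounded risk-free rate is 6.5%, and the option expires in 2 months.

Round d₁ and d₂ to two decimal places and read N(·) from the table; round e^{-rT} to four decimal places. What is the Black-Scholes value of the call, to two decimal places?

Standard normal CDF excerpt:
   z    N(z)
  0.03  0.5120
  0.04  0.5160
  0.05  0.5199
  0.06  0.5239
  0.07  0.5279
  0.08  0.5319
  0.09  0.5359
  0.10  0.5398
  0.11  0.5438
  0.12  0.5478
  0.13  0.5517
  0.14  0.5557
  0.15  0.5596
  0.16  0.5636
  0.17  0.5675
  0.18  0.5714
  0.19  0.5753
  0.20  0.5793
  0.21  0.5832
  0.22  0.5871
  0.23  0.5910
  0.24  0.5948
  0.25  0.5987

T = 0.1667;  σ√T = 0.1755
ln(S/K) + (r + σ²/2)T = ln(360/355) + (0.065 + 0.43²/2)·0.1667 = 0.0140 + 0.0262 = 0.0402
d₁ = 0.0402 / 0.1755 = 0.2292 ⇒ 0.23
d₂ = d₁ − σ√T = 0.2292 − 0.1755 = 0.0536 ⇒ 0.05
exp(−rT) = exp(−0.065·0.1667) = 0.9892
N(d₁) = N(0.23) = 0.5910;  N(d₂) = N(0.05) = 0.5199
C = 360·0.5910 − 355·0.9892·0.5199 = 212.7600 − 182.5712 = 30.1888

$30.19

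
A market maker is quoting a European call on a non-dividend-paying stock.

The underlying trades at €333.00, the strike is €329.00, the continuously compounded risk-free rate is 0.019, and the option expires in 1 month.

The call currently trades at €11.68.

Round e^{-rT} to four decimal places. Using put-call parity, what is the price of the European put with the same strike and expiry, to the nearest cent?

exp(−rT) = exp(−0.019·0.08333) = 0.9984
Put-call parity: C − P = S − K·e^(−rT) = 333 − 329·0.9984 = 333 − 328.4736 = 4.5264
P = C − (C − P) = 11.68 − (4.5264) = 7.1536

€7.15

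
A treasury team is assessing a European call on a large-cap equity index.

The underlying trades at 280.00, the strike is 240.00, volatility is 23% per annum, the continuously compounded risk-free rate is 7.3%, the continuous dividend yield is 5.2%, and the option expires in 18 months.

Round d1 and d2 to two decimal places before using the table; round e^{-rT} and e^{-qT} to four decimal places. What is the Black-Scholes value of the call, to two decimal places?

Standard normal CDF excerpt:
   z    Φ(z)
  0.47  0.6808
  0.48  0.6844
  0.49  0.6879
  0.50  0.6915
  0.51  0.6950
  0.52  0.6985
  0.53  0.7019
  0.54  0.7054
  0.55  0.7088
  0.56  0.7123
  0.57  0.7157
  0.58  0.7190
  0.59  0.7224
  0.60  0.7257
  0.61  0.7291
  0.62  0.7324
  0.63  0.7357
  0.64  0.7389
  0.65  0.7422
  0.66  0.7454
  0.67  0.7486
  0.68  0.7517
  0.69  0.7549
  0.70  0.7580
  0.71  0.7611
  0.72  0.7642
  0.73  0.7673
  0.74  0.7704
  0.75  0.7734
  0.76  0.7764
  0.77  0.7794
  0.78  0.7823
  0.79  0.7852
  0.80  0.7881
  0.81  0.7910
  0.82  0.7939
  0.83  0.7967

T = 1.5;  σ√T = 0.2817
ln(S/K) + (r − q + σ²/2)T = ln(280/240) + (0.073 − 0.052 + 0.23²/2)·1.5 = 0.1542 + 0.0712 = 0.2253
d₁ = 0.2253 / 0.2817 = 0.7999 which rounds to 0.80
d₂ = d₁ − σ√T = 0.7999 − 0.2817 = 0.5182 which rounds to 0.52
exp(−qT) = exp(−0.052·1.5) = 0.9250;  exp(−rT) = exp(−0.073·1.5) = 0.8963
C = 280·0.9250·N(0.80) − 240·0.8963·N(0.52) = 280·0.9250·0.7881 − 240·0.8963·0.6985 = 204.1179 − 150.2557 = 53.8622

53.86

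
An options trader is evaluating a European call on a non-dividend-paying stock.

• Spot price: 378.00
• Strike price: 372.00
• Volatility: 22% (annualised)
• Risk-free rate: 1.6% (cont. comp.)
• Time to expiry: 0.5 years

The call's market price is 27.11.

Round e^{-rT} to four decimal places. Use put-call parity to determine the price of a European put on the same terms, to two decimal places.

e^(−rT) = e^(−0.016·0.5) = 0.9920
Put-call parity: C − P = S − K·e^(−rT) = 378 − 372·0.9920 = 378 − 369.0240 = 8.9760
P = C − (C − P) = 27.11 − (8.9760) = 18.1340

18.13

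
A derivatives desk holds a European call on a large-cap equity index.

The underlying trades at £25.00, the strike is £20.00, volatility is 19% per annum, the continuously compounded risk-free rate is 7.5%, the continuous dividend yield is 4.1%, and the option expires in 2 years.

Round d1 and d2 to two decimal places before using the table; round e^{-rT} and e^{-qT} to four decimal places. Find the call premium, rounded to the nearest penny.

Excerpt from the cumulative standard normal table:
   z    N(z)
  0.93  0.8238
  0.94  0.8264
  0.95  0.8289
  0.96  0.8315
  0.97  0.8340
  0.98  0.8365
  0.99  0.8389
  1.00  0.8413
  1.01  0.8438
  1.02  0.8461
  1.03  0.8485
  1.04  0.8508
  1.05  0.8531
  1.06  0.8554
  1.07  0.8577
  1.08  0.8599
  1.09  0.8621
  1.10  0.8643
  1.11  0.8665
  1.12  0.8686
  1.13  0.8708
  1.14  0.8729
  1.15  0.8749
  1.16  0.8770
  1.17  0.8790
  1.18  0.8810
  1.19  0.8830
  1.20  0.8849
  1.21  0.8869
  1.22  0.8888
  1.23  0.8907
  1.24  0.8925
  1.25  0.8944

T = 2;  σ√T = 0.2687
ln(S/K) + (r − q + σ²/2)T = ln(25/20) + (0.075 − 0.041 + 0.19²/2)·2 = 0.2231 + 0.1041 = 0.3272
d₁ = 0.3272 / 0.2687 = 1.2179 ⇒ 1.22
d₂ = d₁ − σ√T = 1.2179 − 0.2687 = 0.9492 ⇒ 0.95
exp(−qT) = exp(−0.041·2) = 0.9213;  exp(−rT) = exp(−0.075·2) = 0.8607
N(d₁) = N(1.22) = 0.8888;  N(d₂) = N(0.95) = 0.8289
C = 25·0.9213·0.8888 − 20·0.8607·0.8289 = 20.4713 − 14.2687 = 6.2026

£6.20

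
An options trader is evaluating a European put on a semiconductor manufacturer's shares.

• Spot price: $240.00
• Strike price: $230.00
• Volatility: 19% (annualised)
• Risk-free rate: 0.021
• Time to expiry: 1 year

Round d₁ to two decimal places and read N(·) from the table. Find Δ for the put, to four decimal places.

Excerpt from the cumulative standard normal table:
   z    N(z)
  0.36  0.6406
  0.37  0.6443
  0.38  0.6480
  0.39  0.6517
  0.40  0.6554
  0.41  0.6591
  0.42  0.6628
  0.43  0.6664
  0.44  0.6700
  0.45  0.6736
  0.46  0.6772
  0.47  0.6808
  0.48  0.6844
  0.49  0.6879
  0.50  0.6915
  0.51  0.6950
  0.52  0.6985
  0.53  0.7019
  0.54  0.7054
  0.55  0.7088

σ√T = 0.19 × 1.0000 = 0.1900
ln(S/K) + (r + σ²/2)T = ln(240/230) + (0.021 + 0.19²/2)·1 = 0.0426 + 0.0391 = 0.0816
d₁ = 0.0816 / 0.1900 = 0.4295 ≈ 0.43
N(d₁) = N(0.43) = 0.6664
Δ_put = N(d₁) − 1 = 0.6664 − 1 = -0.3336

-0.3336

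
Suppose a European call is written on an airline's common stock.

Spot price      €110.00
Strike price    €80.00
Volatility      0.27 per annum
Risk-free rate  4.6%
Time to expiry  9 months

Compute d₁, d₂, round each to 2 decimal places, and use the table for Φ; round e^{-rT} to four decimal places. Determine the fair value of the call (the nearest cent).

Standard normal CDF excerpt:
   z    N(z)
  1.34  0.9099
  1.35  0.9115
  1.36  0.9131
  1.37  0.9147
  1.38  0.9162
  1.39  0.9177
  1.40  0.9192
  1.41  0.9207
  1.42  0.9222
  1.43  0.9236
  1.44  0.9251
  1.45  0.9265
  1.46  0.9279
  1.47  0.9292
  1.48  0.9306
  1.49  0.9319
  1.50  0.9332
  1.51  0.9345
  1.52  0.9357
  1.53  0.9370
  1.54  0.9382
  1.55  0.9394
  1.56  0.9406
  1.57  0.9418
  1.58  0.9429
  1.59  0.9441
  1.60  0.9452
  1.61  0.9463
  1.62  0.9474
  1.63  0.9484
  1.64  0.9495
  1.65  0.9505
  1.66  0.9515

σ√T = 0.27·√0.75 = 0.2338
d₁ = [ln(110/80) + (0.046 + ½·0.27²)·0.75] / (σ√T) = (0.3185 + 0.0618) / 0.2338 = 1.6264 ⇒ 1.63
d₂ = 1.6264 − 0.2338 = 1.3926 ⇒ 1.39
e^(−rT) = e^(−0.046·0.75) = 0.9661
N(d₁) = N(1.63) = 0.9484;  N(d₂) = N(1.39) = 0.9177
C = 110·0.9484 − 80·0.9661·0.9177 = 104.3240 − 70.9272 = 33.3968

€33.40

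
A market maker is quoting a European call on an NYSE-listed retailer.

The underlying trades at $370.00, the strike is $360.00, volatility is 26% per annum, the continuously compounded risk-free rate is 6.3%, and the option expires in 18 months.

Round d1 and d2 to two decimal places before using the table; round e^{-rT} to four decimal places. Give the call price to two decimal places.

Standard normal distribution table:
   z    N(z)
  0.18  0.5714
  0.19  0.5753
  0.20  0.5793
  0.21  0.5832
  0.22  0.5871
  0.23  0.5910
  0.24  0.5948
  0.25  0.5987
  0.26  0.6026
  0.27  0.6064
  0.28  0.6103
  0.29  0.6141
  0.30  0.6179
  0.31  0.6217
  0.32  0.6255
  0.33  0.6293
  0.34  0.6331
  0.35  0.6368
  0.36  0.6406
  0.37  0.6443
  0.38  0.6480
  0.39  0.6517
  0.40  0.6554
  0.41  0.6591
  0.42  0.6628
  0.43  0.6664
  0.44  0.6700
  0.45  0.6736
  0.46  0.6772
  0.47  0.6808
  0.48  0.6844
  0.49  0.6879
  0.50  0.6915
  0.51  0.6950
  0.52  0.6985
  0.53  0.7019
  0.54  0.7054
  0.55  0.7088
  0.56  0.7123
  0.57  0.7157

σ√T = 0.26 × 1.2247 = 0.3184
ln(S/K) + (r + σ²/2)T = ln(370/360) + (0.063 + 0.26²/2)·1.5 = 0.0274 + 0.1452 = 0.1726
d₁ = 0.1726 / 0.3184 = 0.5420 → 0.54
d₂ = d₁ − σ√T = 0.5420 − 0.3184 = 0.2236 → 0.22
exp(−rT) = exp(−0.063·1.5) = 0.9098
N(d₁) = N(0.54) = 0.7054;  N(d₂) = N(0.22) = 0.5871
C = 370·0.7054 − 360·0.9098·0.5871 = 260.9980 − 192.2917 = 68.7063

$68.71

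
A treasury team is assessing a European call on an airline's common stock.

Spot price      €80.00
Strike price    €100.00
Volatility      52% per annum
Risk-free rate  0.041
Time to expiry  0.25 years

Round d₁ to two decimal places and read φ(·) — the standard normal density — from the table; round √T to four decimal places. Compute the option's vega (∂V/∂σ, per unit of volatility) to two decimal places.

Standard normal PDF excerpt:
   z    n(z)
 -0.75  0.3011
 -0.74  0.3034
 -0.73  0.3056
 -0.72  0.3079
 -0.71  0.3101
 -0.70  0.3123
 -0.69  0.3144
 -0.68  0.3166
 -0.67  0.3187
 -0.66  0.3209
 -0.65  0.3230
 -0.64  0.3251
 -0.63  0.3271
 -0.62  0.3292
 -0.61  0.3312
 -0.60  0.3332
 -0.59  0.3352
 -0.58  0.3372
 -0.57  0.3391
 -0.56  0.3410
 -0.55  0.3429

12.58

T = 0.25;  σ√T = 0.2600
d₁ = [ln(80/100) + (0.041 + ½·0.52²)·0.25] / (σ√T) = (-0.2231 + 0.0441) / 0.2600 = -0.6888 ⇒ -0.69
√T = √0.25 = 0.5000
φ(d₁) = φ(-0.69) = 0.3144
vega = S·φ(d₁)·√T = 80·0.3144·0.5000 = 12.5760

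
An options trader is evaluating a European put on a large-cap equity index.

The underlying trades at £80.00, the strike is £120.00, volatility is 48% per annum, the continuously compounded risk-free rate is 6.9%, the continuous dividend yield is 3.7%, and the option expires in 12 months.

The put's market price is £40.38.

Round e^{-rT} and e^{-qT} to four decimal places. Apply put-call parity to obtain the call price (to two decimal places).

£5.48

e^(−qT) = e^(−0.037·1) = 0.9637;  e^(−rT) = e^(−0.069·1) = 0.9333
Put-call parity: C − P = S·e^(−qT) − K·e^(−rT) = 80·0.9637 − 120·0.9333 = 77.0960 − 111.9960 = -34.9000
C = P + (C − P) = 40.38 + (-34.9000) = 5.4800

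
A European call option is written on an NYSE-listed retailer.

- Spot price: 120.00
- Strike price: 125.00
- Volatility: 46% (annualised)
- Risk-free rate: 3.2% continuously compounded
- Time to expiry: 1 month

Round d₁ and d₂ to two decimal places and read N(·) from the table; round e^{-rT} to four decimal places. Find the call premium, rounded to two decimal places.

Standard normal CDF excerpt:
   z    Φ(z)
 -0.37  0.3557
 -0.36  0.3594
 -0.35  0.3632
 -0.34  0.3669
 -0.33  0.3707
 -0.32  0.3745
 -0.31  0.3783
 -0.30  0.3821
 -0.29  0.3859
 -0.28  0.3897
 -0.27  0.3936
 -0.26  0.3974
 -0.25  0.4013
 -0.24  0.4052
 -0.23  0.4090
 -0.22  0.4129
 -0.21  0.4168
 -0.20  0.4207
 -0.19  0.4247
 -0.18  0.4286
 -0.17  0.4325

4.27

σ√T = 0.46 × 0.2887 = 0.1328
d₁ = [ln(120/125) + (0.032 + 0.46²/2)·0.08333] / 0.1328 = [-0.0408 + 0.0115] / 0.1328 = -0.2209 → -0.22
d₂ = d₁ − σ√T = -0.2209 − 0.1328 = -0.3537 → -0.35
exp(−rT) = exp(−0.032·0.08333) = 0.9973
C = 120·N(-0.22) − 125·0.9973·N(-0.35) = 120·0.4129 − 125·0.9973·0.3632 = 49.5480 − 45.2774 = 4.2706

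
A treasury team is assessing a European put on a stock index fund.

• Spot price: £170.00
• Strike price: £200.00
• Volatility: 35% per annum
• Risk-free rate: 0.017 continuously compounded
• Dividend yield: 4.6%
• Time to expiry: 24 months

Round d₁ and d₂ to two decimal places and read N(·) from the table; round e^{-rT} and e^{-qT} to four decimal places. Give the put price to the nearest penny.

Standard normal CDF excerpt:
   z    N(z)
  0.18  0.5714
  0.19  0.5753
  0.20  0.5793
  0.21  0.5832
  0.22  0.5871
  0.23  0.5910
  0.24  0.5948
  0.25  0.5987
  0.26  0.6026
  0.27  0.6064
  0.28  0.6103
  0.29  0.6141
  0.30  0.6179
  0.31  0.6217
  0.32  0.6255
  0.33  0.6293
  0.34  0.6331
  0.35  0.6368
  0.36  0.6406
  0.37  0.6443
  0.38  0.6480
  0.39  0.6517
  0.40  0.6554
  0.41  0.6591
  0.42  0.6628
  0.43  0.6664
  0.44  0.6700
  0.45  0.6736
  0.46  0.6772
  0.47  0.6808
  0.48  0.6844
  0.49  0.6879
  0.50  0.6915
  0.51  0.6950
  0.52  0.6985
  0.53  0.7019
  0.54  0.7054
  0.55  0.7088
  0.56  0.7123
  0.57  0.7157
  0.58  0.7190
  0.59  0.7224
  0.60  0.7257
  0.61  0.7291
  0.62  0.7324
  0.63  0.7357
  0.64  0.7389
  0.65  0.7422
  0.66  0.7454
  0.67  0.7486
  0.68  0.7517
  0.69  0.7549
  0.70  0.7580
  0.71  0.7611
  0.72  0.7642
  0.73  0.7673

£56.11

T = 2;  σ√T = 0.4950
d₁ = [ln(170/200) + (0.017 − 0.046 + ½·0.35²)·2] / (σ√T) = (-0.1625 + 0.0645) / 0.4950 = -0.1980 ⇒ -0.20
d₂ = -0.1980 − 0.4950 = -0.6930 ⇒ -0.69
e^(−qT) = e^(−0.046·2) = 0.9121;  e^(−rT) = e^(−0.017·2) = 0.9666
N(−d₂) = N(0.69) = 0.7549;  N(−d₁) = N(0.20) = 0.5793
P = 200·0.9666·0.7549 − 170·0.9121·0.5793 = 145.9373 − 89.8245 = 56.1127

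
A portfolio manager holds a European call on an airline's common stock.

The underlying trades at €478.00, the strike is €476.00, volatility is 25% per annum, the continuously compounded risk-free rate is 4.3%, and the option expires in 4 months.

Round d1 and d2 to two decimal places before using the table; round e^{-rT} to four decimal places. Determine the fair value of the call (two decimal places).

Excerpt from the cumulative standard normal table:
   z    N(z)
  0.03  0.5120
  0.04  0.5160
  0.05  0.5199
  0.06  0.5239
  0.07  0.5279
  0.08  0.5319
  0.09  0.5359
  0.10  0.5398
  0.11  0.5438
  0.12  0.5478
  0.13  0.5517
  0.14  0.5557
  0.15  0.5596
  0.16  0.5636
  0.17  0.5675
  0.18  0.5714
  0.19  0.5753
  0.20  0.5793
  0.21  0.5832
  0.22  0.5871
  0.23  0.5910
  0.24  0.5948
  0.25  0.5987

€31.07

σ√T = 0.25·√0.3333 = 0.1443
d₁ = [ln(478/476) + (0.043 + 0.25²/2)·0.3333] / 0.1443 = [0.0042 + 0.0247] / 0.1443 = 0.2005 ⇒ 0.20
d₂ = d₁ − σ√T = 0.2005 − 0.1443 = 0.0562 ⇒ 0.06
exp(−rT) = exp(−0.043·0.3333) = 0.9858
N(d₁) = N(0.20) = 0.5793;  N(d₂) = N(0.06) = 0.5239
C = 478·0.5793 − 476·0.9858·0.5239 = 276.9054 − 245.8353 = 31.0701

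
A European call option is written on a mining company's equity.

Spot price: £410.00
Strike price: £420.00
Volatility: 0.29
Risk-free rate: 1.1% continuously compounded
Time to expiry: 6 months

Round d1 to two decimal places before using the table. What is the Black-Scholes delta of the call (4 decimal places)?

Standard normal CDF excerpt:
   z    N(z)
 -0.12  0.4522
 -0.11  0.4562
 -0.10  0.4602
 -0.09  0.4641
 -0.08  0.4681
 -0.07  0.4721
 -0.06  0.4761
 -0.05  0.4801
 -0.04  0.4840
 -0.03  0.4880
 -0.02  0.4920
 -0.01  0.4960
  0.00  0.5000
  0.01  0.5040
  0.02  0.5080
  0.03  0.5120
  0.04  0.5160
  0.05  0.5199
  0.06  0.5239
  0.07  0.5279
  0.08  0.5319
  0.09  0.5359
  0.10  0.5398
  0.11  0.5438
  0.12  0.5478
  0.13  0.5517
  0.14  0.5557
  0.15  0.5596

0.5040

σ√T = 0.29·√0.5 = 0.2051
d₁ = [ln(410/420) + (0.011 + ½·0.29²)·0.5] / (σ√T) = (-0.0241 + 0.0265) / 0.2051 = 0.0118 which rounds to 0.01
N(d₁) = N(0.01) = 0.5040
Δ_call = N(d₁) = 0.5040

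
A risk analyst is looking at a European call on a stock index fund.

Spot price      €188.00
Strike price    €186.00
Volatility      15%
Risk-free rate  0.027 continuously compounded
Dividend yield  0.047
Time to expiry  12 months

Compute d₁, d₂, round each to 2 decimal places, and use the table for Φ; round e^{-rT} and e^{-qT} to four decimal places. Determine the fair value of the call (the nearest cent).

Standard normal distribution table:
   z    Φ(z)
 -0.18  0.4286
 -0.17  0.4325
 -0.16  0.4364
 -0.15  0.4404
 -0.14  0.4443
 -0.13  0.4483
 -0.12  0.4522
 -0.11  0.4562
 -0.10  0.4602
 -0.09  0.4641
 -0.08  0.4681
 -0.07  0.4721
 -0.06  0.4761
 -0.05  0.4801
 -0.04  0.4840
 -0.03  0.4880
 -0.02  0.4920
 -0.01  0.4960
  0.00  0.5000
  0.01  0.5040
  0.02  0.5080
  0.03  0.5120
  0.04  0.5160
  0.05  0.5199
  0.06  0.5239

€9.96

T = 1;  σ√T = 0.1500
d₁ = [ln(188/186) + (0.027 − 0.047 + 0.15²/2)·1] / 0.1500 = [0.0107 − 0.0088] / 0.1500 = 0.0130 ⇒ 0.01
d₂ = d₁ − σ√T = 0.0130 − 0.1500 = -0.1370 ⇒ -0.14
e^(−qT) = e^(−0.047·1) = 0.9541;  e^(−rT) = e^(−0.027·1) = 0.9734
N(d₁) = N(0.01) = 0.5040;  N(d₂) = N(-0.14) = 0.4443
C = 188·0.9541·0.5040 − 186·0.9734·0.4443 = 90.4029 − 80.4416 = 9.9613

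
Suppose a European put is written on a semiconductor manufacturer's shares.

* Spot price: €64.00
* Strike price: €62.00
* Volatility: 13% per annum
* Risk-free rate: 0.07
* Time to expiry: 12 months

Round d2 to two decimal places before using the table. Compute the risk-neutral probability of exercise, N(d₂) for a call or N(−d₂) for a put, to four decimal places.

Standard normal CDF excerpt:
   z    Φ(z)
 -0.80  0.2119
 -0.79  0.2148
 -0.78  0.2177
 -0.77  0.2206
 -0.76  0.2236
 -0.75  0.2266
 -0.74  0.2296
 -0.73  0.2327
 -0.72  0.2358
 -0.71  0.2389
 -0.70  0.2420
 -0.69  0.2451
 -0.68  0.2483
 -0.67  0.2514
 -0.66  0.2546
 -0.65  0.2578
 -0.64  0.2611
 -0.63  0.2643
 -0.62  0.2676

0.2358

σ√T = 0.13·√1 = 0.1300
d₁ = [ln(64/62) + (0.07 + 0.13²/2)·1] / 0.1300 = [0.0317 + 0.0785] / 0.1300 = 0.8477 ≈ 0.85
d₂ = d₁ − σ√T = 0.8477 − 0.1300 = 0.7177 ≈ 0.72
Pr(exercise) under Q = N(−d₂) = N(-0.72) = 0.2358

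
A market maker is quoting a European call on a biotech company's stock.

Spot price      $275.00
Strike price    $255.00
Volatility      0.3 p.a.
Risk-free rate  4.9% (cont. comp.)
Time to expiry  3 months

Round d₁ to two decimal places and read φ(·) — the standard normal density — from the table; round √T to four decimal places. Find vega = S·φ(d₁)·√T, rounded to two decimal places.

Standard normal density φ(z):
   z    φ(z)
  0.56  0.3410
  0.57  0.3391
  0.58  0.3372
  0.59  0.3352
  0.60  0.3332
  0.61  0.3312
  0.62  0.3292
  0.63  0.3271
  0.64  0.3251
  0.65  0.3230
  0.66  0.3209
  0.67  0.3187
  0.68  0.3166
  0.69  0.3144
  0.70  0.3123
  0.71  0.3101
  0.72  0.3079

44.12

σ√T = 0.3·√0.25 = 0.1500
ln(S/K) + (r + σ²/2)T = ln(275/255) + (0.049 + 0.3²/2)·0.25 = 0.0755 + 0.0235 = 0.0990
d₁ = 0.0990 / 0.1500 = 0.6601 → 0.66
√T = √0.25 = 0.5000
φ(d₁) = φ(0.66) = 0.3209
vega = S·φ(d₁)·√T = 275·0.3209·0.5000 = 44.1238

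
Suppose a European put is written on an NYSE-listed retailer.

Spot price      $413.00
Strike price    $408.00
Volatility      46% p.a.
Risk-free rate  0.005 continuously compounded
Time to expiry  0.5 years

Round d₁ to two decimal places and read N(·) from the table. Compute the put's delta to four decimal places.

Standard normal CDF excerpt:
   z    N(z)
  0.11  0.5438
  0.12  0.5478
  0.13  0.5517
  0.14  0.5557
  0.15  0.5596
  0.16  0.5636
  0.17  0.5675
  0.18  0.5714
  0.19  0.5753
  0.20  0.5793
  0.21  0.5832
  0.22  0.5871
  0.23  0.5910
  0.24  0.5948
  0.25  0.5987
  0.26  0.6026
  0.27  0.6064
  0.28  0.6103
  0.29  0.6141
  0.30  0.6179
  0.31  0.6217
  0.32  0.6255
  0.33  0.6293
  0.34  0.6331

-0.4168

σ√T = 0.46·√0.5 = 0.3253
ln(S/K) + (r + σ²/2)T = ln(413/408) + (0.005 + 0.46²/2)·0.5 = 0.0122 + 0.0554 = 0.0676
d₁ = 0.0676 / 0.3253 = 0.2078 → 0.21
N(d₁) = N(0.21) = 0.5832
Δ_put = N(d₁) − 1 = 0.5832 − 1 = -0.4168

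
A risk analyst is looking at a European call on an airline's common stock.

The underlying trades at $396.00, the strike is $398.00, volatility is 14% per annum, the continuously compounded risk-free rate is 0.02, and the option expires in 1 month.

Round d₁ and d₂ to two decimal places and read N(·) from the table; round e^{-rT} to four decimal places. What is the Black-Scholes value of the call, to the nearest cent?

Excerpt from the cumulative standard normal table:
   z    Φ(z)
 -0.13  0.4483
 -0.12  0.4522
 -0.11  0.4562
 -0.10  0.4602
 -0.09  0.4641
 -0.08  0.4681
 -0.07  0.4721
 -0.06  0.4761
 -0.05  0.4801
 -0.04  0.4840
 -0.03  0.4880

$5.69

σ√T = 0.14·√0.08333 = 0.0404
d₁ = [ln(396/398) + (0.02 + 0.14²/2)·0.08333] / 0.0404 = [-0.0050 + 0.0025] / 0.0404 = -0.0632 ≈ -0.06
d₂ = d₁ − σ√T = -0.0632 − 0.0404 = -0.1036 ≈ -0.10
exp(−rT) = exp(−0.02·0.08333) = 0.9983
N(d₁) = N(-0.06) = 0.4761;  N(d₂) = N(-0.10) = 0.4602
C = 396·0.4761 − 398·0.9983·0.4602 = 188.5356 − 182.8482 = 5.6874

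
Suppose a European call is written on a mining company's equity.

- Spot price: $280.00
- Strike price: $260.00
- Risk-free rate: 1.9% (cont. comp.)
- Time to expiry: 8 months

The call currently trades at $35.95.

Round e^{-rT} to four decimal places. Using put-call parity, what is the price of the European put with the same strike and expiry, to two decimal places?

$12.67

e^(−rT) = e^(−0.019·0.6667) = 0.9874
Put-call parity: C − P = S − K·e^(−rT) = 280 − 260·0.9874 = 280 − 256.7240 = 23.2760
P = C − (C − P) = 35.95 − (23.2760) = 12.6740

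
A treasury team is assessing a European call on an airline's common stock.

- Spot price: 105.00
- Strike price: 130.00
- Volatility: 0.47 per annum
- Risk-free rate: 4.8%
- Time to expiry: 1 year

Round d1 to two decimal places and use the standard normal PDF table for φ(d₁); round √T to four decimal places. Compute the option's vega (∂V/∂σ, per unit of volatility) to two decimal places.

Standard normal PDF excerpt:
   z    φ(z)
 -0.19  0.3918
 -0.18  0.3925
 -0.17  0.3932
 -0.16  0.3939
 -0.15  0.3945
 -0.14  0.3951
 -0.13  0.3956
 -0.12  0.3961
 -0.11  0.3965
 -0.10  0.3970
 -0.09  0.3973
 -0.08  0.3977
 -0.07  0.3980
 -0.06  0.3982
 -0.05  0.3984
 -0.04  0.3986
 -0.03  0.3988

T = 1;  σ√T = 0.4700
ln(S/K) + (r + σ²/2)T = ln(105/130) + (0.048 + 0.47²/2)·1 = -0.2136 + 0.1584 = -0.0551
d₁ = -0.0551 / 0.4700 = -0.1173 ⇒ -0.12
√T = √1 = 1.0000
φ(d₁) = φ(-0.12) = 0.3961
vega = S·φ(d₁)·√T = 105·0.3961·1.0000 = 41.5905

41.59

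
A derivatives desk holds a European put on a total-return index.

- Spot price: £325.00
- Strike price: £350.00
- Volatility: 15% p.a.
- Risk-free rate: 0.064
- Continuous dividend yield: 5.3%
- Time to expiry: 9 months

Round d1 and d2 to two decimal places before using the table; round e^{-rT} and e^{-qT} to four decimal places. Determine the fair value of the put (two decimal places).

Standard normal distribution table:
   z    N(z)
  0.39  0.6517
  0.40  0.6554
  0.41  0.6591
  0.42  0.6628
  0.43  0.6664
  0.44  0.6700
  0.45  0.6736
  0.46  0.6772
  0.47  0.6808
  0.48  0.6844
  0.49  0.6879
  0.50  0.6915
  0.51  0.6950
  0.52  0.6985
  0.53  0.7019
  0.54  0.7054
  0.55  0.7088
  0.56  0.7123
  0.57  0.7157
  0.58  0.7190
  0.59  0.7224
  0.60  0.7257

£29.49

σ√T = 0.15 × 0.8660 = 0.1299
d₁ = [ln(325/350) + (0.064 − 0.053 + 0.15²/2)·0.75] / 0.1299 = [-0.0741 + 0.0167] / 0.1299 = -0.4420 ⇒ -0.44
d₂ = d₁ − σ√T = -0.4420 − 0.1299 = -0.5719 ⇒ -0.57
exp(−qT) = exp(−0.053·0.75) = 0.9610;  exp(−rT) = exp(−0.064·0.75) = 0.9531
P = 350·0.9531·N(0.57) − 325·0.9610·N(0.44) = 350·0.9531·0.7157 − 325·0.9610·0.6700 = 238.7468 − 209.2578 = 29.4890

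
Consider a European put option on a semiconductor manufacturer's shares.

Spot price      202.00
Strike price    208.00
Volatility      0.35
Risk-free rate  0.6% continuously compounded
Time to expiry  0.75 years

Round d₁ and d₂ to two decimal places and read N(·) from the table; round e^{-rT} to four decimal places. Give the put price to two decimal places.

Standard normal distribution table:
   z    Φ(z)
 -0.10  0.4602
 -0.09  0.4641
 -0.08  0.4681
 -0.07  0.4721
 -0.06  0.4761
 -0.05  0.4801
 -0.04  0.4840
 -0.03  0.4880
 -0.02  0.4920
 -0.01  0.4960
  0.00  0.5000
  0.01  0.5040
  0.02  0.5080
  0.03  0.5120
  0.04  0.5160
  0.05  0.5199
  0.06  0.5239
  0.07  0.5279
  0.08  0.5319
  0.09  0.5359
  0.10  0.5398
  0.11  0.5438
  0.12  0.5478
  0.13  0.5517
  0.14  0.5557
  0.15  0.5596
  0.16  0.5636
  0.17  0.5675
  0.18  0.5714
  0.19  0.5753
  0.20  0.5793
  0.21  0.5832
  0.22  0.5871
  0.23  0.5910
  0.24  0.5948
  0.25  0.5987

27.01

σ√T = 0.35·√0.75 = 0.3031
d₁ = [ln(202/208) + (0.006 + 0.35²/2)·0.75] / 0.3031 = [-0.0293 + 0.0504] / 0.3031 = 0.0698 which rounds to 0.07
d₂ = d₁ − σ√T = 0.0698 − 0.3031 = -0.2333 which rounds to -0.23
e^(−rT) = e^(−0.006·0.75) = 0.9955
P = 208·0.9955·N(0.23) − 202·N(-0.07) = 208·0.9955·0.5910 − 202·0.4721 = 122.3748 − 95.3642 = 27.0106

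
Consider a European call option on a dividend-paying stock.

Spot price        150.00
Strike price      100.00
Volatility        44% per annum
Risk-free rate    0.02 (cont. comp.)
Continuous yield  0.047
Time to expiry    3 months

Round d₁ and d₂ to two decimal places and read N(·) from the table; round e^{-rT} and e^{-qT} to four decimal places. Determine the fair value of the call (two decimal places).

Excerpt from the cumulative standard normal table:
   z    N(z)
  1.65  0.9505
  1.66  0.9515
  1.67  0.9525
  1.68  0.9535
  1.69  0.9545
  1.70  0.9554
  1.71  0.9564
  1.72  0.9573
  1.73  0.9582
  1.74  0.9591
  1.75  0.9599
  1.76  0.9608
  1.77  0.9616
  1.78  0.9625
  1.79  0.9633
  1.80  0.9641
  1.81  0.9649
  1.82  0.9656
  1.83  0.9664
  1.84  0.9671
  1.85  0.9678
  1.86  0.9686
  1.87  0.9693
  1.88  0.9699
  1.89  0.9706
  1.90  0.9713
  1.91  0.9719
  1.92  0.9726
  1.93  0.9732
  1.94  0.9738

49.12

σ√T = 0.44·√0.25 = 0.2200
d₁ = [ln(150/100) + (0.02 − 0.047 + 0.44²/2)·0.25] / 0.2200 = [0.4055 + 0.0175] / 0.2200 = 1.9223 → 1.92
d₂ = d₁ − σ√T = 1.9223 − 0.2200 = 1.7023 → 1.70
e^(−qT) = e^(−0.047·0.25) = 0.9883;  e^(−rT) = e^(−0.02·0.25) = 0.9950
N(d₁) = N(1.92) = 0.9726;  N(d₂) = N(1.70) = 0.9554
C = 150·0.9883·0.9726 − 100·0.9950·0.9554 = 144.1831 − 95.0623 = 49.1208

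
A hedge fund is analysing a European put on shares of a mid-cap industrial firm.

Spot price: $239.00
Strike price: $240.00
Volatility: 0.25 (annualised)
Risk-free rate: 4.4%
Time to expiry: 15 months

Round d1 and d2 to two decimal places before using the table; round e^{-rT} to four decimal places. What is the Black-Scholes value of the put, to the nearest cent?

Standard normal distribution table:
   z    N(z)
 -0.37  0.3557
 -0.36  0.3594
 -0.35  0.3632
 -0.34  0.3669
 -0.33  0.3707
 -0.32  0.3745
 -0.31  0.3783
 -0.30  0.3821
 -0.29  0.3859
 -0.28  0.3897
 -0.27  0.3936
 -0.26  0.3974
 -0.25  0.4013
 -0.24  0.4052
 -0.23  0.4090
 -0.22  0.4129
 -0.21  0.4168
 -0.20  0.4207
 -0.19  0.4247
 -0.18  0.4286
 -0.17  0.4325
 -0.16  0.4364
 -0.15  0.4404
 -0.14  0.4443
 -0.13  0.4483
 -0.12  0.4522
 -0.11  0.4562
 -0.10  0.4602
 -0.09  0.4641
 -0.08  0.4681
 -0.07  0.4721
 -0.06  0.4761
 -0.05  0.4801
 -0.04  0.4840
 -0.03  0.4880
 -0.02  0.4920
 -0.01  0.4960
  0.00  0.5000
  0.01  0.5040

$20.44

σ√T = 0.25 × 1.1180 = 0.2795
ln(S/K) + (r + σ²/2)T = ln(239/240) + (0.044 + 0.25²/2)·1.25 = -0.0042 + 0.0941 = 0.0899
d₁ = 0.0899 / 0.2795 = 0.3216 ⇒ 0.32
d₂ = d₁ − σ√T = 0.3216 − 0.2795 = 0.0421 ⇒ 0.04
e^(−rT) = e^(−0.044·1.25) = 0.9465
N(−d₂) = N(-0.04) = 0.4840;  N(−d₁) = N(-0.32) = 0.3745
P = 240·0.9465·0.4840 − 239·0.3745 = 109.9454 − 89.5055 = 20.4399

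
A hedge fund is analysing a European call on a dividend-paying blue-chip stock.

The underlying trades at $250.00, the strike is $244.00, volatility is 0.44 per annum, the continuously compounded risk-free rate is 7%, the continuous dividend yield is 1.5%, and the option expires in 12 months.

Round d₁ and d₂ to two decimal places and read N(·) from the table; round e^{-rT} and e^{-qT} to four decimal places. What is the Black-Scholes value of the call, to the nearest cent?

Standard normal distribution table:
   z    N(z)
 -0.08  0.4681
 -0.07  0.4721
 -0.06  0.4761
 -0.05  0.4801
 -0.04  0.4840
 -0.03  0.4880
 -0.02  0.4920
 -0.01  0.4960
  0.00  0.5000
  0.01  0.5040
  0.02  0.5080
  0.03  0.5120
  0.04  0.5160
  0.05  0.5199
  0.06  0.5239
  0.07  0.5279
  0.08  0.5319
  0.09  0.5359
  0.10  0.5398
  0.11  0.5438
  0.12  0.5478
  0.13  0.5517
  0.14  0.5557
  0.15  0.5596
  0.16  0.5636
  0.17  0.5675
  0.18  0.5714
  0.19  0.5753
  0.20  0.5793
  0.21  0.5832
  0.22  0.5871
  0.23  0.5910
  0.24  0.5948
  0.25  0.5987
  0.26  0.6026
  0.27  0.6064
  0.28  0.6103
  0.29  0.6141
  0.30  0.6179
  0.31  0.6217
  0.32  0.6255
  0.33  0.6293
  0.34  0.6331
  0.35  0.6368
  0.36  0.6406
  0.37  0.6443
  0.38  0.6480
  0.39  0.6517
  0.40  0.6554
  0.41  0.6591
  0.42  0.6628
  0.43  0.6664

$51.30

T = 1;  σ√T = 0.4400
ln(S/K) + (r − q + σ²/2)T = ln(250/244) + (0.07 − 0.015 + 0.44²/2)·1 = 0.0243 + 0.1518 = 0.1761
d₁ = 0.1761 / 0.4400 = 0.4002 ≈ 0.40
d₂ = d₁ − σ√T = 0.4002 − 0.4400 = -0.0398 ≈ -0.04
exp(−qT) = exp(−0.015·1) = 0.9851;  exp(−rT) = exp(−0.07·1) = 0.9324
N(d₁) = N(0.40) = 0.6554;  N(d₂) = N(-0.04) = 0.4840
C = 250·0.9851·0.6554 − 244·0.9324·0.4840 = 161.4086 − 110.1127 = 51.2959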